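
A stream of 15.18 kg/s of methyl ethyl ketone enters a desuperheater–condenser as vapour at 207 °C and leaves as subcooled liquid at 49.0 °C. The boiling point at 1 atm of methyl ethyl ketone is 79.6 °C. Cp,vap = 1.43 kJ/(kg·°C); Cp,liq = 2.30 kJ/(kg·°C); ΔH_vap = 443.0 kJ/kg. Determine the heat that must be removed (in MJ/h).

Q_c = 38000 MJ/h

vapour 207→79.6 °C: -182.18 kJ/kg
condensation at 79.6 °C: -443 kJ/kg
liquid 79.6→49.0 °C: -70.38 kJ/kg
Δh = -182.18 + -443 + -70.38 = -695.56 kJ/kg
Q = ṁ·Δh = 15.18 kg/s × -695.56 kJ/kg = -10559 kJ/s
|Q| = 10559 kW = 38011 MJ/h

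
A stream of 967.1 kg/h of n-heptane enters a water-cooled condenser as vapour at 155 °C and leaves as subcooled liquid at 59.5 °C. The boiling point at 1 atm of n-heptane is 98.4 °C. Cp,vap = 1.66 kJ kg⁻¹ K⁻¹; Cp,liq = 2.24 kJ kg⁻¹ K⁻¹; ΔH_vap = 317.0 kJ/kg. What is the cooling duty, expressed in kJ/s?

vapour 155→98.4 °C: -93.956 kJ/kg
condensation at 98.4 °C: -317 kJ/kg
liquid 98.4→59.5 °C: -87.136 kJ/kg
Δh = -93.956 + -317 + -87.136 = -498.09 kJ/kg
Q = ṁ·Δh = 967.1 kg/h × -498.09 kJ/kg = -481700 kJ/h
|Q| = 133.81 kW

Q_c = 134 kJ/s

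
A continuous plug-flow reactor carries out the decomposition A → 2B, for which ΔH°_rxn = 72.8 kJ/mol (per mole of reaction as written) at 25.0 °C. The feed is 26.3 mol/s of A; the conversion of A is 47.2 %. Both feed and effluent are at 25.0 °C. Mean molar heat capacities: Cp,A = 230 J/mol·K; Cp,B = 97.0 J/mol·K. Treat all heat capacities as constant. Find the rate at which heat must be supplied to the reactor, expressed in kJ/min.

Q_in = 54200 kJ/min

Extent of reaction ξ = 0.472 × 26.3 = 12.414 mol/s
Reaction term: ξ·ΔH°_rxn = 12.414 × 72.8 = 903.71 kJ/s
Q = ΔH = 903.71 kJ/s = 903.71 kW
Heat supplied = 54223 kJ/min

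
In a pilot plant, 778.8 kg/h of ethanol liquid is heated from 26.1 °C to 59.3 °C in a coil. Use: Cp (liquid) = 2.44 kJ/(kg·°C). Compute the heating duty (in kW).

Q = ṁ·Cp·ΔT = 778.8 × 2.44 × (59.3 − 26.1) = 63089 kJ/h
Converting: 63089 / 3600 s = 17.525 kW

Q = 17.5 kW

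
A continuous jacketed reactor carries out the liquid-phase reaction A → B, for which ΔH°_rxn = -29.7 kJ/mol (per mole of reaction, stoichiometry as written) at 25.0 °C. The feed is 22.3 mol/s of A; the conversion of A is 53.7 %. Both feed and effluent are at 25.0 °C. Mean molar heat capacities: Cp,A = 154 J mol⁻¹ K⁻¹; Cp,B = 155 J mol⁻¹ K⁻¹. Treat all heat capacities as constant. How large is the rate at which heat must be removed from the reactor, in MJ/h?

Extent of reaction ξ = 0.537 × 22.3 = 11.975 mol/s
Reaction term: ξ·ΔH°_rxn = 11.975 × -29.7 = -355.66 kJ/s
Q = ΔH = -355.66 kJ/s = -355.66 kW
Heat removed = 1280.4 MJ/h

Q_out = 1280 MJ/h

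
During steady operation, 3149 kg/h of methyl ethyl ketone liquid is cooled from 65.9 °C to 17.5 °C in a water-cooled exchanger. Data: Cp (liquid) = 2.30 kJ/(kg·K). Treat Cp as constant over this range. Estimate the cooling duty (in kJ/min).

Q = ṁ·Cp·ΔT = 3149 × 2.30 × (17.5 − 65.9) = -350550 kJ/h
Converting: 350550 / 3600 s = 97.374 kW
Cooling duty = 5842.4 kJ/min

Q_c = 5840 kJ/min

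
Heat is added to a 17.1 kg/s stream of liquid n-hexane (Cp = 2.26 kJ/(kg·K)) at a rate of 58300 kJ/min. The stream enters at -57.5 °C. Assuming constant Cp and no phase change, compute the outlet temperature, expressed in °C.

T_out = -32.4 °C

Q = 58300 kJ/min = 971.67 kJ/s
ΔT = Q/(ṁ·Cp) = 971.67/(17.1×2.26) = 25.143 K
T_out = -57.5 + 25.143 = -32.357 °C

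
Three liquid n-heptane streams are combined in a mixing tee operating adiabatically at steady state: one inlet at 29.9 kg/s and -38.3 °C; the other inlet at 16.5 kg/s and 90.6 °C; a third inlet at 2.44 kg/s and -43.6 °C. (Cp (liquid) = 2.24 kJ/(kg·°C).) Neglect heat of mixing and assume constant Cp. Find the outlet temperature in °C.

T_out = 4.98 °C

No heat crosses the boundary, so H_out = H_in.
T_out = Σ ṁᵢCp,ᵢTᵢ / Σ ṁᵢCp,ᵢ
      = 545.1 / 109.4 = 4.9825 °C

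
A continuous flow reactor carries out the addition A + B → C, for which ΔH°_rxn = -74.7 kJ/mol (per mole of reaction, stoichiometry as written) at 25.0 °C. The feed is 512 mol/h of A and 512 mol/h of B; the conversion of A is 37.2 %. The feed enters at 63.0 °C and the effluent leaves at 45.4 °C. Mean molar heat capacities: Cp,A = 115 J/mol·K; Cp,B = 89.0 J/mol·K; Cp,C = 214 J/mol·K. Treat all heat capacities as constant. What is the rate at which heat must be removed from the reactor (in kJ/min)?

Extent of reaction ξ = 0.372 × 512 = 190.46 mol/h
Reaction term: ξ·ΔH°_rxn = 190.46 × -74.7 = -14228 kJ/h
Sensible, feed 63.0→25 °C: -3969 kJ/h
Outlet flows (mol/h): A 321.54, B 321.54, C 190.46
Sensible, products 25→45.4 °C: 2169.6 kJ/h
Q = ΔH = -16027 kJ/h = -4.452 kW
Heat removed = 267.12 kJ/min

Q_out = 267 kJ/min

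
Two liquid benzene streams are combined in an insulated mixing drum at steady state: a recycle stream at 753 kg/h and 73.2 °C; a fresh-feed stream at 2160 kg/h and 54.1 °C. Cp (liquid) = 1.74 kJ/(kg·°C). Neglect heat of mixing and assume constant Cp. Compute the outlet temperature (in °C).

No heat crosses the boundary, so H_out = H_in.
T_out = Σ ṁᵢCp,ᵢTᵢ / Σ ṁᵢCp,ᵢ
      = 299240 / 5068.6 = 59.037 °C

T_out = 59.0 °C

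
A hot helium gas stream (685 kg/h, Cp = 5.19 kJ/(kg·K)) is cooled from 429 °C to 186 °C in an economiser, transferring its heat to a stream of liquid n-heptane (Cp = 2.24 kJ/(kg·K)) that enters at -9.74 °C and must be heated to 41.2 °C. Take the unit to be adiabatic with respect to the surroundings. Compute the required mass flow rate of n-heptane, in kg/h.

ṁ_c = 7570 kg/h

Heat released by hot stream: Q = 685 × 5.19 × (429 − 186) = 863900 kJ/h
Energy balance on cold side (adiabatic exchanger): Q = ṁ_c·Cp_c·(T_c,out − T_c,in)
ṁ_c = 863900 / [2.24 × (41.2 − -9.74)] = 7571.1 kg/h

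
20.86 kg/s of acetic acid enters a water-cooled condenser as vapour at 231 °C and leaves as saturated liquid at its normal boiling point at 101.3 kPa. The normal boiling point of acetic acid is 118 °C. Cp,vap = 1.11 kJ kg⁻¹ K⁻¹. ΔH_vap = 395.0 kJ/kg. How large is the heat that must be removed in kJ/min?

Q_c = 651000 kJ/min

vapour 231→118 °C: -125.43 kJ/kg
condensation at 118 °C: -395 kJ/kg
Δh = -125.43 + -395 = -520.43 kJ/kg
Q = ṁ·Δh = 20.86 kg/s × -520.43 kJ/kg = -10856 kJ/s
|Q| = 10856 kW = 651370 kJ/min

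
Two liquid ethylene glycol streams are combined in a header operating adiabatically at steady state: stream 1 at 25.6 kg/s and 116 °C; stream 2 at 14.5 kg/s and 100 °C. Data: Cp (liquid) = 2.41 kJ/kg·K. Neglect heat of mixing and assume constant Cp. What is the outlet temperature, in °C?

No heat crosses the boundary, so H_out = H_in.
Σ ṁᵢCp,ᵢTᵢ = 25.6×2.41×116 + 14.5×2.41×100 = 10651
Σ ṁᵢCp,ᵢ = 25.6×2.41 + 14.5×2.41 = 96.641
T_out = 10651 / 96.641 = 110.21 °C

T_out = 110 °C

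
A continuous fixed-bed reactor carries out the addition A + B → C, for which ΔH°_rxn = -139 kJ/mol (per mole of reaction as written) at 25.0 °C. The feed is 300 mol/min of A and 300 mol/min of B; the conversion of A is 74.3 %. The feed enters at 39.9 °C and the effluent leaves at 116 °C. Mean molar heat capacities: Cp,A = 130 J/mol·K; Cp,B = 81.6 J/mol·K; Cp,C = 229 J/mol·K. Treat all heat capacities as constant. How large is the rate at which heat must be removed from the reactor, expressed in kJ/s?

Extent of reaction ξ = 0.743 × 300 = 222.9 mol/min
Reaction term: ξ·ΔH°_rxn = 222.9 × -139 = -30983 kJ/min
Sensible, feed 39.9→25 °C: -945.85 kJ/min
Outlet flows (mol/min): A 77.1, B 77.1, C 222.9
Sensible, products 25→116 °C: 6129.6 kJ/min
Q = ΔH = -25799 kJ/min = -429.99 kW
Heat removed = 429.99 kJ/s

Q_out = 430 kJ/s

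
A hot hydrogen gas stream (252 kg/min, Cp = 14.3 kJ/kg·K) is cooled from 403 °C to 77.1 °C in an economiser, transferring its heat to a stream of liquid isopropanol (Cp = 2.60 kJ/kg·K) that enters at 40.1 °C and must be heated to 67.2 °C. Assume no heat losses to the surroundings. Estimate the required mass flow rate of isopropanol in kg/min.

ṁ_c = 16700 kg/min

Heat released by hot stream: Q = 252 × 14.3 × (403 − 77.1) = 1.1744e+06 kJ/min
Energy balance on cold side (adiabatic exchanger): Q = ṁ_c·Cp_c·(T_c,out − T_c,in)
ṁ_c = 1.1744e+06 / [2.60 × (67.2 − 40.1)] = 16668 kg/min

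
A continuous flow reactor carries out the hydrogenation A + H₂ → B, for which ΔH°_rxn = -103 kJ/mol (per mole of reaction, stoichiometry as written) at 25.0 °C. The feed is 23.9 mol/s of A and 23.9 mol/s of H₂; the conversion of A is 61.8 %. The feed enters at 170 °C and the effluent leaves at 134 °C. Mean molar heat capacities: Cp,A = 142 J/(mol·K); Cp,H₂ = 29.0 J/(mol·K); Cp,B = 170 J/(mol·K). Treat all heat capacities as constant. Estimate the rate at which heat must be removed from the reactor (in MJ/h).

Q_out = 6010 MJ/h

Extent of reaction ξ = 0.618 × 23.9 = 14.77 mol/s
Reaction term: ξ·ΔH°_rxn = 14.77 × -103 = -1521.3 kJ/s
Sensible, feed 170→25 °C: -592.6 kJ/s
Outlet flows (mol/s): A 9.1298, H₂ 9.1298, B 14.77
Sensible, products 25→134 °C: 443.86 kJ/s
Q = ΔH = -1670.1 kJ/s = -1670.1 kW
Heat removed = 6012.2 MJ/h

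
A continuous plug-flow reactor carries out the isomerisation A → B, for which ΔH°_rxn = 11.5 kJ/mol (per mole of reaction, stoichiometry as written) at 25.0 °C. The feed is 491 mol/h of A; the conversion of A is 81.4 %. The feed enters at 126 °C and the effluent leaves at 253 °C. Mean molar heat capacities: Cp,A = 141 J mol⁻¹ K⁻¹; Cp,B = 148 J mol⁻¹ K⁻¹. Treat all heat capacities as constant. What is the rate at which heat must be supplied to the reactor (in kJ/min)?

Extent of reaction ξ = 0.814 × 491 = 399.67 mol/h
Reaction term: ξ·ΔH°_rxn = 399.67 × 11.5 = 4596.3 kJ/h
Sensible, feed 126→25 °C: -6992.3 kJ/h
Outlet flows (mol/h): A 91.326, B 399.67
Sensible, products 25→253 °C: 16423 kJ/h
Q = ΔH = 14026 kJ/h = 3.8962 kW
Heat supplied = 233.77 kJ/min

Q_in = 234 kJ/min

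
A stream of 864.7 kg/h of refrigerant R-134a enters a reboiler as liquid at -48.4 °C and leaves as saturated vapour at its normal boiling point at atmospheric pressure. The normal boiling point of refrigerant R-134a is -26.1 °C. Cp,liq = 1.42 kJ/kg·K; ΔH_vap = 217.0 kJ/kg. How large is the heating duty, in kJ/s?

Q = 59.7 kJ/s

liquid -48.4→-26.1 °C: 31.666 kJ/kg
vaporisation at -26.1 °C: 217 kJ/kg
Δh = 31.666 + 217 = 248.67 kJ/kg
Q = ṁ·Δh = 864.7 kg/h × 248.67 kJ/kg = 215020 kJ/h
|Q| = 59.728 kW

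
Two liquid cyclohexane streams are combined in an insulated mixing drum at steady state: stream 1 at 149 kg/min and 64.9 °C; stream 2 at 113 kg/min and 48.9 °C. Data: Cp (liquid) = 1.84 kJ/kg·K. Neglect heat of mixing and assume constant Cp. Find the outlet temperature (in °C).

T_out = 58.0 °C

Energy balance with Q = 0: Σ ṁᵢCp,ᵢ(T_out − Tᵢ) = 0
Σ ṁᵢCp,ᵢTᵢ = 149×1.84×64.9 + 113×1.84×48.9 = 27960
Σ ṁᵢCp,ᵢ = 149×1.84 + 113×1.84 = 482.08
T_out = 27960 / 482.08 = 57.999 °C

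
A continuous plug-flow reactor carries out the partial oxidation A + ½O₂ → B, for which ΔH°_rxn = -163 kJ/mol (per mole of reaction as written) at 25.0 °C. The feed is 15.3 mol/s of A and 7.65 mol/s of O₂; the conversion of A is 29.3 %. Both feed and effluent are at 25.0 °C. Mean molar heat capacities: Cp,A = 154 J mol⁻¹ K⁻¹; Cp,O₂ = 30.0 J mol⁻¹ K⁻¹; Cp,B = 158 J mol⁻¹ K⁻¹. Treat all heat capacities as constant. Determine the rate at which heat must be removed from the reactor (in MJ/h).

Extent of reaction ξ = 0.293 × 15.3 = 4.4829 mol/s
Reaction term: ξ·ΔH°_rxn = 4.4829 × -163 = -730.71 kJ/s
Q = ΔH = -730.71 kJ/s = -730.71 kW
Heat removed = 2630.6 MJ/h

Q_out = 2630 MJ/h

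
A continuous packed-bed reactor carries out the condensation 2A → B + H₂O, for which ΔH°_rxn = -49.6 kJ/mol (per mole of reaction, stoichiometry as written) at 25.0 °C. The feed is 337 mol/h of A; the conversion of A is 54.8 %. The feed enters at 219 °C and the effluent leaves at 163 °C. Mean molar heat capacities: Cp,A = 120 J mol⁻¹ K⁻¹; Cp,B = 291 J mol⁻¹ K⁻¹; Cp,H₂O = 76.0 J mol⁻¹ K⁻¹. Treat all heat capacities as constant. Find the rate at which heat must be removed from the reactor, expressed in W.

Q_out = 1450 W

Extent of reaction ξ = 0.548 × 337 / 2 = 92.338 mol/h
Reaction term: ξ·ΔH°_rxn = 92.338 × -49.6 = -4580 kJ/h
Sensible, feed 219→25 °C: -7845.4 kJ/h
Outlet flows (mol/h): A 152.32, B 92.338, H₂O 92.338
Sensible, products 25→163 °C: 7199 kJ/h
Q = ΔH = -5226.3 kJ/h = -1.4517 kW
Heat removed = 1451.7 W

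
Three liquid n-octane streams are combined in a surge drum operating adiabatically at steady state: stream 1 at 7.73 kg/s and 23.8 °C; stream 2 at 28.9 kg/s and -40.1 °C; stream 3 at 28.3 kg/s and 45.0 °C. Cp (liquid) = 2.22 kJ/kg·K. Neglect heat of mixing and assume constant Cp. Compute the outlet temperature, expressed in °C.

T_out = 4.60 °C

No heat crosses the boundary, so H_out = H_in.
Σ ṁᵢCp,ᵢTᵢ = 7.73×2.22×23.8 + 28.9×2.22×-40.1 + 28.3×2.22×45.0 = 662.86
Σ ṁᵢCp,ᵢ = 7.73×2.22 + 28.9×2.22 + 28.3×2.22 = 144.14
T_out = 662.86 / 144.14 = 4.5986 °C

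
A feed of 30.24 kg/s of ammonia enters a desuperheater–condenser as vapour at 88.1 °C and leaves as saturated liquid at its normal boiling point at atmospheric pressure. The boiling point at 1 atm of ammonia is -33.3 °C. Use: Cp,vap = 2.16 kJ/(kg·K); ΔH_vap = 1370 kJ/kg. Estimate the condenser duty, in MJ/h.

vapour 88.1→-33.3 °C: -262.22 kJ/kg
condensation at -33.3 °C: -1370 kJ/kg
Δh = -262.22 + -1370 = -1632.2 kJ/kg
Q = ṁ·Δh = 30.24 kg/s × -1632.2 kJ/kg = -49358 kJ/s
|Q| = 49358 kW = 177690 MJ/h

Q_c = 178000 MJ/h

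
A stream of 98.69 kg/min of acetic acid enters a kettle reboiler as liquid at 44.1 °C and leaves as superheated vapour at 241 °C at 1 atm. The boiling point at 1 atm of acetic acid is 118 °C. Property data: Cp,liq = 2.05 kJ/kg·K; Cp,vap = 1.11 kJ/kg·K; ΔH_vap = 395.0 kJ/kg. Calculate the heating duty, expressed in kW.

liquid 44.1→118 °C: 151.5 kJ/kg
vaporisation at 118 °C: 395 kJ/kg
vapour 118→241 °C: 136.53 kJ/kg
Δh = 151.5 + 395 + 136.53 = 683.02 kJ/kg
Q = ṁ·Δh = 98.69 kg/min × 683.02 kJ/kg = 67408 kJ/min
|Q| = 1123.5 kW

Q = 1120 kW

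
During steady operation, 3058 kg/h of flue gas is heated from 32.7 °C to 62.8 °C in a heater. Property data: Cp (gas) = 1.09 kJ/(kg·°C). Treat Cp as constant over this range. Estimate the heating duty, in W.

Q = ṁ·Cp·ΔT = 3058 × 1.09 × (62.8 − 32.7) = 100330 kJ/h
Converting: 100330 / 3600 s = 27.869 kW
Heating duty = 27869 W

Q = 27900 W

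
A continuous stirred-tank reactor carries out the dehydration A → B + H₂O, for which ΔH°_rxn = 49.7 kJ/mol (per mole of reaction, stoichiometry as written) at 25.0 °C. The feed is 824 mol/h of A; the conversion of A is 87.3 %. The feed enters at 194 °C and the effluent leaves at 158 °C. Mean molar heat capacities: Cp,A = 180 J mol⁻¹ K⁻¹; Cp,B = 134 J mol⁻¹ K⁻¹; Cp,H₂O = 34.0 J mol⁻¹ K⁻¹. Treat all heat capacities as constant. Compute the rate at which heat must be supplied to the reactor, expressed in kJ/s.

Extent of reaction ξ = 0.873 × 824 = 719.35 mol/h
Reaction term: ξ·ΔH°_rxn = 719.35 × 49.7 = 35752 kJ/h
Sensible, feed 194→25 °C: -25066 kJ/h
Outlet flows (mol/h): A 104.65, B 719.35, H₂O 719.35
Sensible, products 25→158 °C: 18578 kJ/h
Q = ΔH = 29264 kJ/h = 8.1289 kW
Heat supplied = 8.1289 kJ/s

Q_in = 8.13 kJ/s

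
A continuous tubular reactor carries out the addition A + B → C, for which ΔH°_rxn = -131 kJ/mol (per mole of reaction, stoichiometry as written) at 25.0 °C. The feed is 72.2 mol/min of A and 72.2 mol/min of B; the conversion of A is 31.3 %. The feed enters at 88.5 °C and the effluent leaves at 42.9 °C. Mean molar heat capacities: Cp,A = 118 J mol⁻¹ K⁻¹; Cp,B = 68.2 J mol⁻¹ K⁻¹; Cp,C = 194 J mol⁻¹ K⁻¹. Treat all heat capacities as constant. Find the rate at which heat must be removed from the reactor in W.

Extent of reaction ξ = 0.313 × 72.2 = 22.599 mol/min
Reaction term: ξ·ΔH°_rxn = 22.599 × -131 = -2960.4 kJ/min
Sensible, feed 88.5→25 °C: -853.67 kJ/min
Outlet flows (mol/min): A 49.601, B 49.601, C 22.599
Sensible, products 25→42.9 °C: 243.8 kJ/min
Q = ΔH = -3570.3 kJ/min = -59.505 kW
Heat removed = 59505 W

Q_out = 59500 W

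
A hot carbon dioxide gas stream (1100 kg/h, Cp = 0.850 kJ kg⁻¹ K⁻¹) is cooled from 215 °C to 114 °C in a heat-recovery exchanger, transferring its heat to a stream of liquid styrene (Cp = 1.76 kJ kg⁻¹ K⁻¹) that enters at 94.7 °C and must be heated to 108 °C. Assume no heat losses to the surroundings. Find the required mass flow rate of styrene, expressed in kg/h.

Heat released by hot stream: Q = 1100 × 0.850 × (215 − 114) = 94435 kJ/h
Energy balance on cold side (adiabatic exchanger): Q = ṁ_c·Cp_c·(T_c,out − T_c,in)
ṁ_c = 94435 / [1.76 × (108 − 94.7)] = 4034.3 kg/h

ṁ_c = 4030 kg/h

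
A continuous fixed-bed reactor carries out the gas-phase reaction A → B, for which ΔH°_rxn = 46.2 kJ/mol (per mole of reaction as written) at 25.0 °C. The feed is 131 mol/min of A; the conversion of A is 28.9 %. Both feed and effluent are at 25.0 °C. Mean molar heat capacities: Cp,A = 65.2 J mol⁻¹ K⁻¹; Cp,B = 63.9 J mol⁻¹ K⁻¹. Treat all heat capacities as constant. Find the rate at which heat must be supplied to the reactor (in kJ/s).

Extent of reaction ξ = 0.289 × 131 = 37.859 mol/min
Reaction term: ξ·ΔH°_rxn = 37.859 × 46.2 = 1749.1 kJ/min
Q = ΔH = 1749.1 kJ/min = 29.151 kW
Heat supplied = 29.151 kJ/s

Q_in = 29.2 kJ/s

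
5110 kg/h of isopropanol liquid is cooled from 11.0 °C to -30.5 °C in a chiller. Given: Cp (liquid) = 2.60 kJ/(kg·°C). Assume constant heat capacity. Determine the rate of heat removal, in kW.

Q = ṁ·Cp·ΔT = 5110 × 2.60 × (-30.5 − 11.0) = -551370 kJ/h
Converting: 551370 / 3600 s = 153.16 kW

Q_c = 153 kW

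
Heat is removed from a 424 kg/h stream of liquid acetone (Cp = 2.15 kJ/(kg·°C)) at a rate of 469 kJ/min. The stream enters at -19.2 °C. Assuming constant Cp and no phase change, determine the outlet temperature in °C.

Q = 469 kJ/min = 28140 kJ/h
ΔT = Q/(ṁ·Cp) = 28140/(424×2.15) = 30.869 K
T_out = -19.2 − 30.869 = -50.069 °C

T_out = -50.1 °C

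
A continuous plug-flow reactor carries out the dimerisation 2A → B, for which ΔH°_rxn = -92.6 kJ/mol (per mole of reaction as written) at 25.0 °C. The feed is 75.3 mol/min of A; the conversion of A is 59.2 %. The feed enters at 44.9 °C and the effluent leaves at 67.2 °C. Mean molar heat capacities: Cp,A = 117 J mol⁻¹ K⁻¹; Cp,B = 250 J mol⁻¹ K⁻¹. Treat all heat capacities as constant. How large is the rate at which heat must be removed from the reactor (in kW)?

Extent of reaction ξ = 0.592 × 75.3 / 2 = 22.289 mol/min
Reaction term: ξ·ΔH°_rxn = 22.289 × -92.6 = -2063.9 kJ/min
Sensible, feed 44.9→25 °C: -175.32 kJ/min
Outlet flows (mol/min): A 30.722, B 22.289
Sensible, products 25→67.2 °C: 386.84 kJ/min
Q = ΔH = -1852.4 kJ/min = -30.874 kW
Heat removed = 30.874 kW

Q_out = 30.9 kW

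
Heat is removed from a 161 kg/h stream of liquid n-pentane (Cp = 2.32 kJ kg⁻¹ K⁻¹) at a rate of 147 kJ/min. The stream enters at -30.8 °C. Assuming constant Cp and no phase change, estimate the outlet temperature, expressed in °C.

T_out = -54.4 °C

Q = 147 kJ/min = 8820 kJ/h
ΔT = Q/(ṁ·Cp) = 8820/(161×2.32) = 23.613 K
T_out = -30.8 − 23.613 = -54.413 °C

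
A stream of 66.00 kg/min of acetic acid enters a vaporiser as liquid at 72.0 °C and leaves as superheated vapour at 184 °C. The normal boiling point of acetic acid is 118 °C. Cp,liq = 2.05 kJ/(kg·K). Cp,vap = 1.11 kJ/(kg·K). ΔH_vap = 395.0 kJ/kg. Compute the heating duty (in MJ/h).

liquid 72.0→118 °C: 94.3 kJ/kg
vaporisation at 118 °C: 395 kJ/kg
vapour 118→184 °C: 73.26 kJ/kg
Δh = 94.3 + 395 + 73.26 = 562.56 kJ/kg
Q = ṁ·Δh = 66.00 kg/min × 562.56 kJ/kg = 37129 kJ/min
|Q| = 618.82 kW = 2227.7 MJ/h

Q = 2230 MJ/h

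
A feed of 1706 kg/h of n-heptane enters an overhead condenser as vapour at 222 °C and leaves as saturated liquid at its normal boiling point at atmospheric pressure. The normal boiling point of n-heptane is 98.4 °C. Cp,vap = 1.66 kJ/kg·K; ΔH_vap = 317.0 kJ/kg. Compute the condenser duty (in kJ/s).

Q_c = 247 kJ/s

vapour 222→98.4 °C: -205.18 kJ/kg
condensation at 98.4 °C: -317 kJ/kg
Δh = -205.18 + -317 = -522.18 kJ/kg
Q = ṁ·Δh = 1706 kg/h × -522.18 kJ/kg = -890830 kJ/h
|Q| = 247.45 kW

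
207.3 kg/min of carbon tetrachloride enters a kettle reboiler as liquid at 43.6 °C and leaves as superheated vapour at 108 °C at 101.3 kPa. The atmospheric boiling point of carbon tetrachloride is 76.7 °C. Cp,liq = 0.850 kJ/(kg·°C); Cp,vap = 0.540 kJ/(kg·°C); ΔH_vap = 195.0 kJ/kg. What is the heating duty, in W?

Q = 829000 W

liquid 43.6→76.7 °C: 28.135 kJ/kg
vaporisation at 76.7 °C: 195 kJ/kg
vapour 76.7→108 °C: 16.902 kJ/kg
Δh = 28.135 + 195 + 16.902 = 240.04 kJ/kg
Q = ṁ·Δh = 207.3 kg/min × 240.04 kJ/kg = 49760 kJ/min
|Q| = 829.33 kW = 829330 W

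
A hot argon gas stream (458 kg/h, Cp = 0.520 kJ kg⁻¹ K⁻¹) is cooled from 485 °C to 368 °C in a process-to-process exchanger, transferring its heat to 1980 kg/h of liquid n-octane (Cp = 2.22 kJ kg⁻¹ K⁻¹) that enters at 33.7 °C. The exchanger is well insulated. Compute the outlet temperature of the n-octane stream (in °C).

T_c,out = 40.0 °C

Heat released by hot stream: Q = 458 × 0.520 × (485 − 368) = 27865 kJ/h
Energy balance on cold side (adiabatic exchanger): Q = ṁ_c·Cp_c·(T_c,out − T_c,in)
T_c,out = 33.7 + 27865/(1980 × 2.22) = 40.039 °C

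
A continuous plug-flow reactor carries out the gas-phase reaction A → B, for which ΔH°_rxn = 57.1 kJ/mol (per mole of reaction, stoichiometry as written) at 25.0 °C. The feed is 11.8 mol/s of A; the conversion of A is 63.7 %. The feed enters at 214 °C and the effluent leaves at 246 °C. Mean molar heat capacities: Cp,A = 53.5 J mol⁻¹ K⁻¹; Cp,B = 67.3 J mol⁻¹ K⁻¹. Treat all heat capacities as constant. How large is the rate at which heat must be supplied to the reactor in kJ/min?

Extent of reaction ξ = 0.637 × 11.8 = 7.5166 mol/s
Reaction term: ξ·ΔH°_rxn = 7.5166 × 57.1 = 429.2 kJ/s
Sensible, feed 214→25 °C: -119.32 kJ/s
Outlet flows (mol/s): A 4.2834, B 7.5166
Sensible, products 25→246 °C: 162.44 kJ/s
Q = ΔH = 472.32 kJ/s = 472.32 kW
Heat supplied = 28339 kJ/min

Q_in = 28300 kJ/min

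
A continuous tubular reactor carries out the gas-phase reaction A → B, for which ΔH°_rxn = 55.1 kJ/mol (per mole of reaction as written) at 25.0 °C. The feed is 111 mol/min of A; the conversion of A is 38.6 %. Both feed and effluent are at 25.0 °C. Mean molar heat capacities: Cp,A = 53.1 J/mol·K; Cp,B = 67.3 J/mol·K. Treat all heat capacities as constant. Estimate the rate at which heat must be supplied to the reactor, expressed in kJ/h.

Q_in = 142000 kJ/h

Extent of reaction ξ = 0.386 × 111 = 42.846 mol/min
Reaction term: ξ·ΔH°_rxn = 42.846 × 55.1 = 2360.8 kJ/min
Q = ΔH = 2360.8 kJ/min = 39.347 kW
Heat supplied = 141650 kJ/h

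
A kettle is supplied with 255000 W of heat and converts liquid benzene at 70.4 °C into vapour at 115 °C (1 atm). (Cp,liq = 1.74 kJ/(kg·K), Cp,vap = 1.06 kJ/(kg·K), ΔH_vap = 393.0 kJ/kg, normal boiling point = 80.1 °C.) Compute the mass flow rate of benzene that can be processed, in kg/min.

ṁ = 34.2 kg/min

Δh = 1.74×(80.1−70.4) + 393.0 + 1.06×(115−80.1) = 446.87 kJ/kg
Q = 255000 W = 255 kJ/s = 15300 kJ/min
ṁ = Q/Δh = 15300 / 446.87 = 34.238 kg/min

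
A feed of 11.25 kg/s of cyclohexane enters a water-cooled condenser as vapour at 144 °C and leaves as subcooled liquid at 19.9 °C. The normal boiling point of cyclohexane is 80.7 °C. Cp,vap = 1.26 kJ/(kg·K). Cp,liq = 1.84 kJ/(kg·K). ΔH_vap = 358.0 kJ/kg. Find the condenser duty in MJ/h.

vapour 144→80.7 °C: -79.758 kJ/kg
condensation at 80.7 °C: -358 kJ/kg
liquid 80.7→19.9 °C: -111.87 kJ/kg
Δh = -79.758 + -358 + -111.87 = -549.63 kJ/kg
Q = ṁ·Δh = 11.25 kg/s × -549.63 kJ/kg = -6183.3 kJ/s
|Q| = 6183.3 kW = 22260 MJ/h

Q_c = 22300 MJ/h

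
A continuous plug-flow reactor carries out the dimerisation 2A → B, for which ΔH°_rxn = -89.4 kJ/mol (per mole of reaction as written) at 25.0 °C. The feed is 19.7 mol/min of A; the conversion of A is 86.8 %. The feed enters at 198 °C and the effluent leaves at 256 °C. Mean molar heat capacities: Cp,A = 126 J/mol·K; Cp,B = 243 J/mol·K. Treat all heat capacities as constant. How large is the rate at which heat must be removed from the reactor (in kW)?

Q_out = 10.6 kW

Extent of reaction ξ = 0.868 × 19.7 / 2 = 8.5498 mol/min
Reaction term: ξ·ΔH°_rxn = 8.5498 × -89.4 = -764.35 kJ/min
Sensible, feed 198→25 °C: -429.42 kJ/min
Outlet flows (mol/min): A 2.6004, B 8.5498
Sensible, products 25→256 °C: 555.61 kJ/min
Q = ΔH = -638.16 kJ/min = -10.636 kW
Heat removed = 10.636 kW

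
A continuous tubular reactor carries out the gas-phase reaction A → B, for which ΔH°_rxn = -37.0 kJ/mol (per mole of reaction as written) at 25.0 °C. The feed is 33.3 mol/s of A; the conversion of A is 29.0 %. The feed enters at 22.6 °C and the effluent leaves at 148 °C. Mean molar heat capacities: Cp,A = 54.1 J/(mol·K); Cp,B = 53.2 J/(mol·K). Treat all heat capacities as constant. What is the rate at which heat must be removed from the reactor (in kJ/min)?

Q_out = 7950 kJ/min

Extent of reaction ξ = 0.290 × 33.3 = 9.657 mol/s
Reaction term: ξ·ΔH°_rxn = 9.657 × -37.0 = -357.31 kJ/s
Sensible, feed 22.6→25 °C: 4.3237 kJ/s
Outlet flows (mol/s): A 23.643, B 9.657
Sensible, products 25→148 °C: 220.52 kJ/s
Q = ΔH = -132.47 kJ/s = -132.47 kW
Heat removed = 7948 kJ/min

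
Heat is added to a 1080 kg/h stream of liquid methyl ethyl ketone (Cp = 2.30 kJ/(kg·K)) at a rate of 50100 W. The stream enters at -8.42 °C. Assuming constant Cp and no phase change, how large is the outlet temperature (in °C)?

T_out = 64.2 °C

Q = 50100 W = 180360 kJ/h
ΔT = Q/(ṁ·Cp) = 180360/(1080×2.30) = 72.609 K
T_out = -8.42 + 72.609 = 64.189 °C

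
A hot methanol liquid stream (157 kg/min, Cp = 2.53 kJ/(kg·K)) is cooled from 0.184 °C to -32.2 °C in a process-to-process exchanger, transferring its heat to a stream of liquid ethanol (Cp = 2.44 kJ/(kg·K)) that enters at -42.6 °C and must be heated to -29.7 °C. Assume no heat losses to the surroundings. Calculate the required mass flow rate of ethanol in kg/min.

ṁ_c = 409 kg/min

Heat released by hot stream: Q = 157 × 2.53 × (0.184 − -32.2) = 12863 kJ/min
Energy balance on cold side (adiabatic exchanger): Q = ṁ_c·Cp_c·(T_c,out − T_c,in)
ṁ_c = 12863 / [2.44 × (-29.7 − -42.6)] = 408.67 kg/min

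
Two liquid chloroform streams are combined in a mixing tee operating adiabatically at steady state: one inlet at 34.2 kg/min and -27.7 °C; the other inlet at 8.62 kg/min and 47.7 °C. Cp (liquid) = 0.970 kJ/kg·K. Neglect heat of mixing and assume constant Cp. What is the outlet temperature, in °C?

Energy balance with Q = 0: Σ ṁᵢCp,ᵢ(T_out − Tᵢ) = 0
Σ ṁᵢCp,ᵢTᵢ = 34.2×0.970×-27.7 + 8.62×0.970×47.7 = -520.08
Σ ṁᵢCp,ᵢ = 34.2×0.970 + 8.62×0.970 = 41.535
T_out = -520.08 / 41.535 = -12.521 °C

T_out = -12.5 °C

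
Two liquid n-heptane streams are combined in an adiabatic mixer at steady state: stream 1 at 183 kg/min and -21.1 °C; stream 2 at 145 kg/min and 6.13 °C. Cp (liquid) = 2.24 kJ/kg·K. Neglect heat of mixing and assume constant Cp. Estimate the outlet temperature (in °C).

Energy balance with Q = 0: Σ ṁᵢCp,ᵢ(T_out − Tᵢ) = 0
T_out = Σ ṁᵢCp,ᵢTᵢ / Σ ṁᵢCp,ᵢ
      = -6658.3 / 734.72 = -9.0623 °C

T_out = -9.06 °C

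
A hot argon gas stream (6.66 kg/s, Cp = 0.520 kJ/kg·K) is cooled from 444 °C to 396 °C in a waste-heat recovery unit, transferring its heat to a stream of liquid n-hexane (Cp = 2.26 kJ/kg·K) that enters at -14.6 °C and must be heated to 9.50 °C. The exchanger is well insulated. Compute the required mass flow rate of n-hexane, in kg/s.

ṁ_c = 3.05 kg/s

Heat released by hot stream: Q = 6.66 × 0.520 × (444 − 396) = 166.23 kJ/s
Energy balance on cold side (adiabatic exchanger): Q = ṁ_c·Cp_c·(T_c,out − T_c,in)
ṁ_c = 166.23 / [2.26 × (9.50 − -14.6)] = 3.0521 kg/s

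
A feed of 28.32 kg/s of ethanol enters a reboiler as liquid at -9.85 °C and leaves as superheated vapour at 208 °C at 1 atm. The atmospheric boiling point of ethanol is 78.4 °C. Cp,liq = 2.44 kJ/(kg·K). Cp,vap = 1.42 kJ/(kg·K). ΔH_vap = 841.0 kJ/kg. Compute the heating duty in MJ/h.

liquid -9.85→78.4 °C: 215.33 kJ/kg
vaporisation at 78.4 °C: 841 kJ/kg
vapour 78.4→208 °C: 184.03 kJ/kg
Δh = 215.33 + 841 + 184.03 = 1240.4 kJ/kg
Q = ṁ·Δh = 28.32 kg/s × 1240.4 kJ/kg = 35127 kJ/s
|Q| = 35127 kW = 126460 MJ/h

Q = 126000 MJ/h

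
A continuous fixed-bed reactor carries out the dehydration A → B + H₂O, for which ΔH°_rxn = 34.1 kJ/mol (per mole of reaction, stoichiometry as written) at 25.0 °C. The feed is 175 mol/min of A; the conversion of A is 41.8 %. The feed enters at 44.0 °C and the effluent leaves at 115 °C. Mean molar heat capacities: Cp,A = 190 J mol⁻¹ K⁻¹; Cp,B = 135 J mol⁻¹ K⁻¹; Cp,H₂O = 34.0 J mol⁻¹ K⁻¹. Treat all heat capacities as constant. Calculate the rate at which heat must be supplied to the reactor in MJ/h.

Q_in = 283 MJ/h

Extent of reaction ξ = 0.418 × 175 = 73.15 mol/min
Reaction term: ξ·ΔH°_rxn = 73.15 × 34.1 = 2494.4 kJ/min
Sensible, feed 44.0→25 °C: -631.75 kJ/min
Outlet flows (mol/min): A 101.85, B 73.15, H₂O 73.15
Sensible, products 25→115 °C: 2854.2 kJ/min
Q = ΔH = 4716.9 kJ/min = 78.615 kW
Heat supplied = 283.01 MJ/h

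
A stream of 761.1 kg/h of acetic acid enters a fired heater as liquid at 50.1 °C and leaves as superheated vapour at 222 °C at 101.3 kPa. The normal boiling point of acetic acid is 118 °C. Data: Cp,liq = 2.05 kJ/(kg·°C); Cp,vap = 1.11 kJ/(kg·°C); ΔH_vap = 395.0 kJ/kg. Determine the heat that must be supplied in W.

liquid 50.1→118 °C: 139.19 kJ/kg
vaporisation at 118 °C: 395 kJ/kg
vapour 118→222 °C: 115.44 kJ/kg
Δh = 139.19 + 395 + 115.44 = 649.63 kJ/kg
Q = ṁ·Δh = 761.1 kg/h × 649.63 kJ/kg = 494440 kJ/h
|Q| = 137.34 kW = 137340 W

Q = 137000 W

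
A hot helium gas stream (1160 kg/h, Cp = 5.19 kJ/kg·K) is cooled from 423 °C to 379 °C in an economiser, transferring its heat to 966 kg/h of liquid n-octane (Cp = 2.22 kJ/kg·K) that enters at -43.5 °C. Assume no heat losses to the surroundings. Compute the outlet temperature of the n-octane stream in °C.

Heat released by hot stream: Q = 1160 × 5.19 × (423 − 379) = 264900 kJ/h
Energy balance on cold side (adiabatic exchanger): Q = ṁ_c·Cp_c·(T_c,out − T_c,in)
T_c,out = -43.5 + 264900/(966 × 2.22) = 80.023 °C

T_c,out = 80.0 °C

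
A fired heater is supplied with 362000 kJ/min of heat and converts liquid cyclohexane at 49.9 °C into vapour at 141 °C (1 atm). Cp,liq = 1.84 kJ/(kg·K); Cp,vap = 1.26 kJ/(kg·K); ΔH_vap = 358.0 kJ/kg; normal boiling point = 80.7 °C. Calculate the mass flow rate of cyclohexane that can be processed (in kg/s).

Δh = 1.84×(80.7−49.9) + 358.0 + 1.26×(141−80.7) = 490.65 kJ/kg
Q = 362000 kJ/min = 6033.3 kJ/s = 6033.3 kJ/s
ṁ = Q/Δh = 6033.3 / 490.65 = 12.297 kg/s

ṁ = 12.3 kg/s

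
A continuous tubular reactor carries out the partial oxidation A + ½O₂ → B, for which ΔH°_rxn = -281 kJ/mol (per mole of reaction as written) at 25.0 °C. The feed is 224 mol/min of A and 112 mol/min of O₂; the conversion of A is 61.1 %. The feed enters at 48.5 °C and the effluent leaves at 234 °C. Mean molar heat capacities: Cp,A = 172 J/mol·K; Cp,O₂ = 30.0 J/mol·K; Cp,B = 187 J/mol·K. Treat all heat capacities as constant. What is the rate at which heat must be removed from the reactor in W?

Q_out = 511000 W

Extent of reaction ξ = 0.611 × 224 = 136.86 mol/min
Reaction term: ξ·ΔH°_rxn = 136.86 × -281 = -38459 kJ/min
Sensible, feed 48.5→25 °C: -984.37 kJ/min
Outlet flows (mol/min): A 87.136, O₂ 43.568, B 136.86
Sensible, products 25→234 °C: 8754.6 kJ/min
Q = ΔH = -30689 kJ/min = -511.48 kW
Heat removed = 511480 W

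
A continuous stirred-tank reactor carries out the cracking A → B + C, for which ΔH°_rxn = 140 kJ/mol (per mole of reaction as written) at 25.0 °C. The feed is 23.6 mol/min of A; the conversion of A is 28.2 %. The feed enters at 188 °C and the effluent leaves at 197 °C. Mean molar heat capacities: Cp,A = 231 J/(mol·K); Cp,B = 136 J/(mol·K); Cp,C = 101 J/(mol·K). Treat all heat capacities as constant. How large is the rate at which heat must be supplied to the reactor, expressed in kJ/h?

Q_in = 59300 kJ/h

Extent of reaction ξ = 0.282 × 23.6 = 6.6552 mol/min
Reaction term: ξ·ΔH°_rxn = 6.6552 × 140 = 931.73 kJ/min
Sensible, feed 188→25 °C: -888.61 kJ/min
Outlet flows (mol/min): A 16.945, B 6.6552, C 6.6552
Sensible, products 25→197 °C: 944.54 kJ/min
Q = ΔH = 987.66 kJ/min = 16.461 kW
Heat supplied = 59260 kJ/h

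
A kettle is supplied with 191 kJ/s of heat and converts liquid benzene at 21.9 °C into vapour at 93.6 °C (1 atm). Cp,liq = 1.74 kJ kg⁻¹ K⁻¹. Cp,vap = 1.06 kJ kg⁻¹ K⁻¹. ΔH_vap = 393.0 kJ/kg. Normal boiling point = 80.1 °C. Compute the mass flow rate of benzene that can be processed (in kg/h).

Δh = 1.74×(80.1−21.9) + 393.0 + 1.06×(93.6−80.1) = 508.58 kJ/kg
Q = 191 kJ/s = 191 kJ/s = 687600 kJ/h
ṁ = Q/Δh = 687600 / 508.58 = 1352 kg/h

ṁ = 1350 kg/h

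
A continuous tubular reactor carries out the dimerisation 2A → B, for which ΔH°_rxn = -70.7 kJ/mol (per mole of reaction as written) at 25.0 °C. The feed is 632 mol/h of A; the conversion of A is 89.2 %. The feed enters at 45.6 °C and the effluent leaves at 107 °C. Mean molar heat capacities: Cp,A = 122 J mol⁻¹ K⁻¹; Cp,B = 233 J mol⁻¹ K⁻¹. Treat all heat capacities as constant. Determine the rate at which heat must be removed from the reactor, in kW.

Q_out = 4.29 kW

Extent of reaction ξ = 0.892 × 632 / 2 = 281.87 mol/h
Reaction term: ξ·ΔH°_rxn = 281.87 × -70.7 = -19928 kJ/h
Sensible, feed 45.6→25 °C: -1588.3 kJ/h
Outlet flows (mol/h): A 68.256, B 281.87
Sensible, products 25→107 °C: 6068.3 kJ/h
Q = ΔH = -15448 kJ/h = -4.2912 kW
Heat removed = 4.2912 kW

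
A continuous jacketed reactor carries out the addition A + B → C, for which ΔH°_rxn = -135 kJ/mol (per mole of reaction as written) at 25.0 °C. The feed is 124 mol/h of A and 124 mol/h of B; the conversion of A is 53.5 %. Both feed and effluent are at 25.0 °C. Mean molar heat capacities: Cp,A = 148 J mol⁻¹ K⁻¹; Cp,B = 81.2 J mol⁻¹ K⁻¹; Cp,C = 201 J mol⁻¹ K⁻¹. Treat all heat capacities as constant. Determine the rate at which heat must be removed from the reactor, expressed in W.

Extent of reaction ξ = 0.535 × 124 = 66.34 mol/h
Reaction term: ξ·ΔH°_rxn = 66.34 × -135 = -8955.9 kJ/h
Q = ΔH = -8955.9 kJ/h = -2.4877 kW
Heat removed = 2487.7 W

Q_out = 2490 W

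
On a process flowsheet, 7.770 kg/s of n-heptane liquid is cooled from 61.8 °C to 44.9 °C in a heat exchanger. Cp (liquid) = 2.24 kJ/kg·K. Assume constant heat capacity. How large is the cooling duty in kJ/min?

Q_c = 17600 kJ/min

Q = ṁ·Cp·ΔT = 7.770 × 2.24 × (44.9 − 61.8) = -294.14 kJ/s
Cooling duty = 17648 kJ/min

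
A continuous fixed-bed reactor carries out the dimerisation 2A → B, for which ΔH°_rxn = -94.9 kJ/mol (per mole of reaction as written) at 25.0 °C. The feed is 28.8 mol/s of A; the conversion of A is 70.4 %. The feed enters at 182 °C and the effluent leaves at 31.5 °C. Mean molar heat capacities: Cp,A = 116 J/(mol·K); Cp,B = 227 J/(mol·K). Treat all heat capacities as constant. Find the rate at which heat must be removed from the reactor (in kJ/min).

Extent of reaction ξ = 0.704 × 28.8 / 2 = 10.138 mol/s
Reaction term: ξ·ΔH°_rxn = 10.138 × -94.9 = -962.06 kJ/s
Sensible, feed 182→25 °C: -524.51 kJ/s
Outlet flows (mol/s): A 8.5248, B 10.138
Sensible, products 25→31.5 °C: 21.386 kJ/s
Q = ΔH = -1465.2 kJ/s = -1465.2 kW
Heat removed = 87911 kJ/min

Q_out = 87900 kJ/min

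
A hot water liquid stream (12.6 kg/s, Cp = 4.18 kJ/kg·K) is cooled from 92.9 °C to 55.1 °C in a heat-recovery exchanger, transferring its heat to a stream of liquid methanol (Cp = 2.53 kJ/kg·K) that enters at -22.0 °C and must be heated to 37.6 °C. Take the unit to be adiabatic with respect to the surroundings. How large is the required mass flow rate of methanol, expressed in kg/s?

ṁ_c = 13.2 kg/s

Heat released by hot stream: Q = 12.6 × 4.18 × (92.9 − 55.1) = 1990.9 kJ/s
Energy balance on cold side (adiabatic exchanger): Q = ṁ_c·Cp_c·(T_c,out − T_c,in)
ṁ_c = 1990.9 / [2.53 × (37.6 − -22.0)] = 13.203 kg/s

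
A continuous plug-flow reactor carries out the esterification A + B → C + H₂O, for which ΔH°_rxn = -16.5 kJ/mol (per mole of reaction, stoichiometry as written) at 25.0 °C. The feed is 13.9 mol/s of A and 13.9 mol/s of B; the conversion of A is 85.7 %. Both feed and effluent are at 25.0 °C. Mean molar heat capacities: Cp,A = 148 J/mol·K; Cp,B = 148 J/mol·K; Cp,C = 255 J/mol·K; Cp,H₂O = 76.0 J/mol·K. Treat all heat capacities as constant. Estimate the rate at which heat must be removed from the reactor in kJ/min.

Q_out = 11800 kJ/min

Extent of reaction ξ = 0.857 × 13.9 = 11.912 mol/s
Reaction term: ξ·ΔH°_rxn = 11.912 × -16.5 = -196.55 kJ/s
Q = ΔH = -196.55 kJ/s = -196.55 kW
Heat removed = 11793 kJ/min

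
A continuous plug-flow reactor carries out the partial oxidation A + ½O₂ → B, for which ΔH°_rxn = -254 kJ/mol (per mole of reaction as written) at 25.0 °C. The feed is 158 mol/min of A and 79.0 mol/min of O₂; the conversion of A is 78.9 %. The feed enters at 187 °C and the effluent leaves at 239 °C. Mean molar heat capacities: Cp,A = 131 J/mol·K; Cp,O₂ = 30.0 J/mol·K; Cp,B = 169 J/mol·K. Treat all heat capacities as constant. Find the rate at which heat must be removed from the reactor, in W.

Extent of reaction ξ = 0.789 × 158 = 124.66 mol/min
Reaction term: ξ·ΔH°_rxn = 124.66 × -254 = -31664 kJ/min
Sensible, feed 187→25 °C: -3737 kJ/min
Outlet flows (mol/min): A 33.338, O₂ 16.669, B 124.66
Sensible, products 25→239 °C: 5550.1 kJ/min
Q = ΔH = -29851 kJ/min = -497.52 kW
Heat removed = 497520 W

Q_out = 498000 W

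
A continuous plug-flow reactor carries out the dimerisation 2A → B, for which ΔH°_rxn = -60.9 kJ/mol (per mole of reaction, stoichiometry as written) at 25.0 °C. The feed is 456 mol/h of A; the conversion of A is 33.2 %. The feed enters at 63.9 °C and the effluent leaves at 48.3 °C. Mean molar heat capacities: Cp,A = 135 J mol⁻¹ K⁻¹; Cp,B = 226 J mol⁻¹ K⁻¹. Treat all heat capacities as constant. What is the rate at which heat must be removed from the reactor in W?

Q_out = 1570 W

Extent of reaction ξ = 0.332 × 456 / 2 = 75.696 mol/h
Reaction term: ξ·ΔH°_rxn = 75.696 × -60.9 = -4609.9 kJ/h
Sensible, feed 63.9→25 °C: -2394.7 kJ/h
Outlet flows (mol/h): A 304.61, B 75.696
Sensible, products 25→48.3 °C: 1356.7 kJ/h
Q = ΔH = -5647.8 kJ/h = -1.5688 kW
Heat removed = 1568.8 W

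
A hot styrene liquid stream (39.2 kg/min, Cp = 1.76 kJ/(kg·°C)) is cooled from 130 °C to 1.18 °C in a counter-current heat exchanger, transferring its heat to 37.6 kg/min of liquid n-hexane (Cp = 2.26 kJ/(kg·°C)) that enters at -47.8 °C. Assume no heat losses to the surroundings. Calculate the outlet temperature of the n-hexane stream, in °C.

T_c,out = 56.8 °C

Heat released by hot stream: Q = 39.2 × 1.76 × (130 − 1.18) = 8887.5 kJ/min
Energy balance on cold side (adiabatic exchanger): Q = ṁ_c·Cp_c·(T_c,out − T_c,in)
T_c,out = -47.8 + 8887.5/(37.6 × 2.26) = 56.789 °C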